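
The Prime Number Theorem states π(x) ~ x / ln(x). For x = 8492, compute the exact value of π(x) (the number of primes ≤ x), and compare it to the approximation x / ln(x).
π(8492) = 1059;  x/ln(x) ≈ 938.67;  relative error ≈ 11.36%.

Directly count primes up to 8492: π(8492) = 1059. The PNT approximation gives 8492/ln(8492) ≈ 8492/9.04688 ≈ 938.67. Relative error (π(x) − x/ln(x)) / π(x) ≈ 11.36%; the approximation is known to undercount slightly (Li(x) is a better estimate).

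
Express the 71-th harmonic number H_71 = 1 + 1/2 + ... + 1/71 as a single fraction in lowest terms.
H_71 = 3028810706851429109067025637383/624893729741902836283505236800

Direct summation: H_71 = 1 + 1/2 + ... + 1/71. The least common denominator is lcm(1, ..., 71) = 5624043567677125526551547131200; over this denominator the numerator is 5624043567677125526551547131200 + 2812021783838562763275773565600 + 1874681189225708508850515710400 + 1406010891919281381637886782800 + 1124808713535425105310309426240 + 937340594612854254425257855200 + 803434795382446503793078161600 + 703005445959640690818943391400 + 624893729741902836283505236800 + 562404356767712552655154713120 + 511276687970647775141049739200 + 468670297306427127212628927600 + 432618735975163502042426702400 + 401717397691223251896539080800 + 374936237845141701770103142080 + 351502722979820345409471695700 + 330826092216301501561855713600 + 312446864870951418141752618400 + 296002293035638185607976164800 + 281202178383856276327577356560 + 267811598460815501264359387200 + 255638343985323887570524869600 + 244523633377266327241371614400 + 234335148653213563606314463800 + 224961742707085021062061885248 + 216309367987581751021213351200 + 208297909913967612094501745600 + 200858698845611625948269540400 + 193932536816452604363846452800 + 187468118922570850885051571040 + 181420760247649210533920875200 + 175751361489910172704735847850 + 170425562656882591713683246400 + 165413046108150750780927856800 + 160686959076489300758615632320 + 156223432435475709070876309200 + 152001177504787176393285057600 + 148001146517819092803988082400 + 144206245325054500680808900800 + 140601089191928138163788678280 + 137171794333588427476867003200 + 133905799230407750632179693600 + 130791710876212221547710398400 + 127819171992661943785262434800 + 124978745948380567256701047360 + 122261816688633163620685807200 + 119660501439938840990458449600 + 117167574326606781803157231900 + 114776399340349500541868308800 + 112480871353542510531030942624 + 110275364072100500520618571200 + 108154683993790875510606675600 + 106114029578813689180217870400 + 104148954956983806047250872800 + 102255337594129555028209947840 + 100429349422805812974134770200 + 98667431011879395202658721600 + 96966268408226302181923226400 + 95322772333510602144941476800 + 93734059461285425442525785520 + 92197435535690582402484379200 + 90710380123824605266960437600 + 89270532820271833754786462400 + 87875680744955086352367923925 + 86523747195032700408485340480 + 85212781328441295856841623200 + 83940948771300380993306673600 + 82706523054075375390463928400 + 81507877792422109080457204800 + 80343479538244650379307816160 + 79211881234889091923261227200 = 27259296361662861981603230736447, so H_71 = 27259296361662861981603230736447/5624043567677125526551547131200; reducing by gcd(27259296361662861981603230736447, 5624043567677125526551547131200) = 9 gives 3028810706851429109067025637383/624893729741902836283505236800 ≈ 4.84692. (The PNT-adjacent estimate ln(71) + γ ≈ 4.83990 matches within O(1/n).)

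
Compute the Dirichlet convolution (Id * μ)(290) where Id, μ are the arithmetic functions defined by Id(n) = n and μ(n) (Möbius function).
(Id * μ)(290) = 112

Divisors of 290: [1, 2, 5, 10, 29, 58, 145, 290]. For each d | 290:
  d = 1: Id(1) · μ(290/1) = 1 · -1 = -1
  d = 2: Id(2) · μ(290/2) = 2 · 1 = 2
  d = 5: Id(5) · μ(290/5) = 5 · 1 = 5
  d = 10: Id(10) · μ(290/10) = 10 · -1 = -10
  d = 29: Id(29) · μ(290/29) = 29 · 1 = 29
  d = 58: Id(58) · μ(290/58) = 58 · -1 = -58
  d = 145: Id(145) · μ(290/145) = 145 · -1 = -145
  d = 290: Id(290) · μ(290/290) = 290 · 1 = 290
Summing: (Id * μ)(290) = -1 + 2 + 5 + -10 + 29 + -58 + -145 + 290 = 112.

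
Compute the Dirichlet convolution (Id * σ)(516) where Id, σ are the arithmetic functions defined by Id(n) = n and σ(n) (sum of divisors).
(Id * σ)(516) = 10353

Divisors of 516: [1, 2, 3, 4, 6, 12, 43, 86, 129, 172, 258, 516]. For each d | 516:
  d = 1: Id(1) · σ(516/1) = 1 · 1232 = 1232
  d = 2: Id(2) · σ(516/2) = 2 · 528 = 1056
  d = 3: Id(3) · σ(516/3) = 3 · 308 = 924
  d = 4: Id(4) · σ(516/4) = 4 · 176 = 704
  d = 6: Id(6) · σ(516/6) = 6 · 132 = 792
  d = 12: Id(12) · σ(516/12) = 12 · 44 = 528
  d = 43: Id(43) · σ(516/43) = 43 · 28 = 1204
  d = 86: Id(86) · σ(516/86) = 86 · 12 = 1032
  d = 129: Id(129) · σ(516/129) = 129 · 7 = 903
  d = 172: Id(172) · σ(516/172) = 172 · 4 = 688
  d = 258: Id(258) · σ(516/258) = 258 · 3 = 774
  d = 516: Id(516) · σ(516/516) = 516 · 1 = 516
Summing: (Id * σ)(516) = 1232 + 1056 + 924 + 704 + 792 + 528 + 1204 + 1032 + 903 + 688 + 774 + 516 = 10353.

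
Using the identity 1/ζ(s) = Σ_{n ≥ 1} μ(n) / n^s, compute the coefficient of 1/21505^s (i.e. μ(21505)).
μ(21505) = 1

Factor n = 21505 = 5 · 11 · 17 · 23. μ(n) = 0 if any exponent ≥ 2 (not squarefree); otherwise μ(n) = (−1)^{ω(n)} where ω(n) is the number of distinct prime factors. Applying: μ(21505) = 1.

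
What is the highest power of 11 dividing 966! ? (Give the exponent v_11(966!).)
v_11(966!) = 94

Legendre's formula: v_p(n!) = Σ_{k ≥ 1} ⌊n / p^k⌋. For p = 11, n = 966, the terms are:
  ⌊966/11^1⌋ = ⌊966/11⌋ = 87
  ⌊966/11^2⌋ = ⌊966/121⌋ = 7
(the next term ⌊966/11^3⌋ = 0, terminating the sum). Summing: v_11(966!) = 87 + 7 = 94.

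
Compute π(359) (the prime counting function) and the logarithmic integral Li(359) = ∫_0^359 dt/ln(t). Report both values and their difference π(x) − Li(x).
π(359) = 72;  Li(359) ≈ 78.51;  π(x) − Li(x) ≈ -6.51.

Direct count of primes ≤ 359 gives π(359) = 72. Numerical evaluation of the logarithmic integral gives Li(359) ≈ 78.51. The difference π(x) − Li(x) ≈ -6.51 is typically negative for small/moderate x (Li(x) overestimates), though Littlewood's theorem shows this sign changes infinitely often.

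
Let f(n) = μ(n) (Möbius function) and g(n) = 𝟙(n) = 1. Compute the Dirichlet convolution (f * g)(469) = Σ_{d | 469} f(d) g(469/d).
(μ * 𝟙)(469) = 0

Divisors of 469: [1, 7, 67, 469]. For each d | 469:
  d = 1: μ(1) · 𝟙(469/1) = 1 · 1 = 1
  d = 7: μ(7) · 𝟙(469/7) = -1 · 1 = -1
  d = 67: μ(67) · 𝟙(469/67) = -1 · 1 = -1
  d = 469: μ(469) · 𝟙(469/469) = 1 · 1 = 1
Summing: (μ * 𝟙)(469) = 1 + -1 + -1 + 1 = 0.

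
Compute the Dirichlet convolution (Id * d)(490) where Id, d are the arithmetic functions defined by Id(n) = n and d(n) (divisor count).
(Id * d)(490) = 1848

Divisors of 490: [1, 2, 5, 7, 10, 14, 35, 49, 70, 98, 245, 490]. For each d | 490:
  d = 1: Id(1) · d(490/1) = 1 · 12 = 12
  d = 2: Id(2) · d(490/2) = 2 · 6 = 12
  d = 5: Id(5) · d(490/5) = 5 · 6 = 30
  d = 7: Id(7) · d(490/7) = 7 · 8 = 56
  d = 10: Id(10) · d(490/10) = 10 · 3 = 30
  d = 14: Id(14) · d(490/14) = 14 · 4 = 56
  d = 35: Id(35) · d(490/35) = 35 · 4 = 140
  d = 49: Id(49) · d(490/49) = 49 · 4 = 196
  d = 70: Id(70) · d(490/70) = 70 · 2 = 140
  d = 98: Id(98) · d(490/98) = 98 · 2 = 196
  d = 245: Id(245) · d(490/245) = 245 · 2 = 490
  d = 490: Id(490) · d(490/490) = 490 · 1 = 490
Summing: (Id * d)(490) = 12 + 12 + 30 + 56 + 30 + 56 + 140 + 196 + 140 + 196 + 490 + 490 = 1848.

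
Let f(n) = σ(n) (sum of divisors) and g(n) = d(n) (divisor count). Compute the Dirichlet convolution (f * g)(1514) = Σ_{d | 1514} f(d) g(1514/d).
(σ * d)(1514) = 3800

Divisors of 1514: [1, 2, 757, 1514]. For each d | 1514:
  d = 1: σ(1) · d(1514/1) = 1 · 4 = 4
  d = 2: σ(2) · d(1514/2) = 3 · 2 = 6
  d = 757: σ(757) · d(1514/757) = 758 · 2 = 1516
  d = 1514: σ(1514) · d(1514/1514) = 2274 · 1 = 2274
Summing: (σ * d)(1514) = 4 + 6 + 1516 + 2274 = 3800.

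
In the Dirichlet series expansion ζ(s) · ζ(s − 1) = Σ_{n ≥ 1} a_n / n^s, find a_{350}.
σ(350) = 744

In the product (Σ m^0/m^s)(Σ k / k^s) = Σ (Σ_{d | n} d) / n^s, the coefficient of 1/n^s is σ(n) = Σ_{d | n} d. For n = 350, divisors are [1, 2, 5, 7, 10, 14, 25, 35, 50, 70, 175, 350]; summing: σ(350) = 744.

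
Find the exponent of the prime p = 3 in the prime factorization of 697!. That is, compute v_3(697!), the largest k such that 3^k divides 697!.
v_3(697!) = 344

Legendre's formula: v_p(n!) = Σ_{k ≥ 1} ⌊n / p^k⌋. For p = 3, n = 697, the terms are:
  ⌊697/3^1⌋ = ⌊697/3⌋ = 232
  ⌊697/3^2⌋ = ⌊697/9⌋ = 77
  ⌊697/3^3⌋ = ⌊697/27⌋ = 25
  ⌊697/3^4⌋ = ⌊697/81⌋ = 8
  ⌊697/3^5⌋ = ⌊697/243⌋ = 2
(the next term ⌊697/3^6⌋ = 0, terminating the sum). Summing: v_3(697!) = 232 + 77 + 25 + 8 + 2 = 344.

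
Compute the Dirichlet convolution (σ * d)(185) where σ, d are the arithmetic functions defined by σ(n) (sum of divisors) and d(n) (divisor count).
(σ * d)(185) = 320

Divisors of 185: [1, 5, 37, 185]. For each d | 185:
  d = 1: σ(1) · d(185/1) = 1 · 4 = 4
  d = 5: σ(5) · d(185/5) = 6 · 2 = 12
  d = 37: σ(37) · d(185/37) = 38 · 2 = 76
  d = 185: σ(185) · d(185/185) = 228 · 1 = 228
Summing: (σ * d)(185) = 4 + 12 + 76 + 228 = 320.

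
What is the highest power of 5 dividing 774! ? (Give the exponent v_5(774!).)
v_5(774!) = 191

Legendre's formula: v_p(n!) = Σ_{k ≥ 1} ⌊n / p^k⌋. For p = 5, n = 774, the terms are:
  ⌊774/5^1⌋ = ⌊774/5⌋ = 154
  ⌊774/5^2⌋ = ⌊774/25⌋ = 30
  ⌊774/5^3⌋ = ⌊774/125⌋ = 6
  ⌊774/5^4⌋ = ⌊774/625⌋ = 1
(the next term ⌊774/5^5⌋ = 0, terminating the sum). Summing: v_5(774!) = 154 + 30 + 6 + 1 = 191.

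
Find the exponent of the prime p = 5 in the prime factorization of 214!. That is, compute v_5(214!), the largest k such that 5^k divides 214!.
v_5(214!) = 51

Legendre's formula: v_p(n!) = Σ_{k ≥ 1} ⌊n / p^k⌋. For p = 5, n = 214, the terms are:
  ⌊214/5^1⌋ = ⌊214/5⌋ = 42
  ⌊214/5^2⌋ = ⌊214/25⌋ = 8
  ⌊214/5^3⌋ = ⌊214/125⌋ = 1
(the next term ⌊214/5^4⌋ = 0, terminating the sum). Summing: v_5(214!) = 42 + 8 + 1 = 51.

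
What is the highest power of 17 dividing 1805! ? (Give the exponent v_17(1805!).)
v_17(1805!) = 112

Legendre's formula: v_p(n!) = Σ_{k ≥ 1} ⌊n / p^k⌋. For p = 17, n = 1805, the terms are:
  ⌊1805/17^1⌋ = ⌊1805/17⌋ = 106
  ⌊1805/17^2⌋ = ⌊1805/289⌋ = 6
(the next term ⌊1805/17^3⌋ = 0, terminating the sum). Summing: v_17(1805!) = 106 + 6 = 112.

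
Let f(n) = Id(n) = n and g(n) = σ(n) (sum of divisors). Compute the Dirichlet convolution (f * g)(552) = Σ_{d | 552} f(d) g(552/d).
(Id * σ)(552) = 16121

Divisors of 552: [1, 2, 3, 4, 6, 8, 12, 23, 24, 46, 69, 92, 138, 184, 276, 552]. For each d | 552:
  d = 1: Id(1) · σ(552/1) = 1 · 1440 = 1440
  d = 2: Id(2) · σ(552/2) = 2 · 672 = 1344
  d = 3: Id(3) · σ(552/3) = 3 · 360 = 1080
  d = 4: Id(4) · σ(552/4) = 4 · 288 = 1152
  d = 6: Id(6) · σ(552/6) = 6 · 168 = 1008
  d = 8: Id(8) · σ(552/8) = 8 · 96 = 768
  d = 12: Id(12) · σ(552/12) = 12 · 72 = 864
  d = 23: Id(23) · σ(552/23) = 23 · 60 = 1380
  d = 24: Id(24) · σ(552/24) = 24 · 24 = 576
  d = 46: Id(46) · σ(552/46) = 46 · 28 = 1288
  d = 69: Id(69) · σ(552/69) = 69 · 15 = 1035
  d = 92: Id(92) · σ(552/92) = 92 · 12 = 1104
  d = 138: Id(138) · σ(552/138) = 138 · 7 = 966
  d = 184: Id(184) · σ(552/184) = 184 · 4 = 736
  d = 276: Id(276) · σ(552/276) = 276 · 3 = 828
  d = 552: Id(552) · σ(552/552) = 552 · 1 = 552
Summing: (Id * σ)(552) = 1440 + 1344 + 1080 + 1152 + 1008 + 768 + 864 + 1380 + 576 + 1288 + 1035 + 1104 + 966 + 736 + 828 + 552 = 16121.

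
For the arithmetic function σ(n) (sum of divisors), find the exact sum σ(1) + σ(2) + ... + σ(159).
Σ_{n ≤ 159} σ(n) = 20776

Compute σ(n) for each 1 ≤ n ≤ 159: σ(1) = 1, σ(2) = 3, σ(3) = 4, σ(4) = 7, σ(5) = 6, σ(6) = 12, σ(7) = 8, σ(8) = 15, σ(9) = 13, σ(10) = 18, σ(11) = 12, σ(12) = 28, σ(13) = 14, σ(14) = 24, σ(15) = 24, σ(16) = 31, σ(17) = 18, σ(18) = 39, σ(19) = 20, σ(20) = 42, σ(21) = 32, σ(22) = 36, σ(23) = 24, σ(24) = 60, σ(25) = 31, σ(26) = 42, σ(27) = 40, σ(28) = 56, σ(29) = 30, σ(30) = 72, σ(31) = 32, σ(32) = 63, σ(33) = 48, σ(34) = 54, σ(35) = 48, σ(36) = 91, σ(37) = 38, σ(38) = 60, σ(39) = 56, σ(40) = 90, σ(41) = 42, σ(42) = 96, σ(43) = 44, σ(44) = 84, σ(45) = 78, σ(46) = 72, σ(47) = 48, σ(48) = 124, σ(49) = 57, σ(50) = 93, σ(51) = 72, σ(52) = 98, σ(53) = 54, σ(54) = 120, σ(55) = 72, σ(56) = 120, σ(57) = 80, σ(58) = 90, σ(59) = 60, σ(60) = 168, σ(61) = 62, σ(62) = 96, σ(63) = 104, σ(64) = 127, σ(65) = 84, σ(66) = 144, σ(67) = 68, σ(68) = 126, σ(69) = 96, σ(70) = 144, σ(71) = 72, σ(72) = 195, σ(73) = 74, σ(74) = 114, σ(75) = 124, σ(76) = 140, σ(77) = 96, σ(78) = 168, σ(79) = 80, σ(80) = 186, σ(81) = 121, σ(82) = 126, σ(83) = 84, σ(84) = 224, σ(85) = 108, σ(86) = 132, σ(87) = 120, σ(88) = 180, σ(89) = 90, σ(90) = 234, σ(91) = 112, σ(92) = 168, σ(93) = 128, σ(94) = 144, σ(95) = 120, σ(96) = 252, σ(97) = 98, σ(98) = 171, σ(99) = 156, σ(100) = 217, σ(101) = 102, σ(102) = 216, σ(103) = 104, σ(104) = 210, σ(105) = 192, σ(106) = 162, σ(107) = 108, σ(108) = 280, σ(109) = 110, σ(110) = 216, σ(111) = 152, σ(112) = 248, σ(113) = 114, σ(114) = 240, σ(115) = 144, σ(116) = 210, σ(117) = 182, σ(118) = 180, σ(119) = 144, σ(120) = 360, σ(121) = 133, σ(122) = 186, σ(123) = 168, σ(124) = 224, σ(125) = 156, σ(126) = 312, σ(127) = 128, σ(128) = 255, σ(129) = 176, σ(130) = 252, σ(131) = 132, σ(132) = 336, σ(133) = 160, σ(134) = 204, σ(135) = 240, σ(136) = 270, σ(137) = 138, σ(138) = 288, σ(139) = 140, σ(140) = 336, σ(141) = 192, σ(142) = 216, σ(143) = 168, σ(144) = 403, σ(145) = 180, σ(146) = 222, σ(147) = 228, σ(148) = 266, σ(149) = 150, σ(150) = 372, σ(151) = 152, σ(152) = 300, σ(153) = 234, σ(154) = 288, σ(155) = 192, σ(156) = 392, σ(157) = 158, σ(158) = 240, σ(159) = 216. Summing all 159 values: 20776. (Average order: Σ_{n ≤ x} σ(n) ~ (π²/12) x². For x = 159, (π²/12)·159² ≈ 20792.79.)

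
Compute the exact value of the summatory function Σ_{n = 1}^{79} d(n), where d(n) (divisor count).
Σ_{n ≤ 79} d(n) = 358

Compute d(n) for each 1 ≤ n ≤ 79: d(1) = 1, d(2) = 2, d(3) = 2, d(4) = 3, d(5) = 2, d(6) = 4, d(7) = 2, d(8) = 4, d(9) = 3, d(10) = 4, d(11) = 2, d(12) = 6, d(13) = 2, d(14) = 4, d(15) = 4, d(16) = 5, d(17) = 2, d(18) = 6, d(19) = 2, d(20) = 6, d(21) = 4, d(22) = 4, d(23) = 2, d(24) = 8, d(25) = 3, d(26) = 4, d(27) = 4, d(28) = 6, d(29) = 2, d(30) = 8, d(31) = 2, d(32) = 6, d(33) = 4, d(34) = 4, d(35) = 4, d(36) = 9, d(37) = 2, d(38) = 4, d(39) = 4, d(40) = 8, d(41) = 2, d(42) = 8, d(43) = 2, d(44) = 6, d(45) = 6, d(46) = 4, d(47) = 2, d(48) = 10, d(49) = 3, d(50) = 6, d(51) = 4, d(52) = 6, d(53) = 2, d(54) = 8, d(55) = 4, d(56) = 8, d(57) = 4, d(58) = 4, d(59) = 2, d(60) = 12, d(61) = 2, d(62) = 4, d(63) = 6, d(64) = 7, d(65) = 4, d(66) = 8, d(67) = 2, d(68) = 6, d(69) = 4, d(70) = 8, d(71) = 2, d(72) = 12, d(73) = 2, d(74) = 4, d(75) = 6, d(76) = 6, d(77) = 4, d(78) = 8, d(79) = 2. Summing all 79 values: 358. (Dirichlet's divisor formula: Σ_{n ≤ x} d(n) = x ln(x) + (2γ − 1) x + O(√x). For x = 79, the asymptotic estimate is ≈ 357.39.)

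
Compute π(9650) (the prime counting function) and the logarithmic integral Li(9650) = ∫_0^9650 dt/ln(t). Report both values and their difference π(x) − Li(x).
π(9650) = 1192;  Li(9650) ≈ 1208.06;  π(x) − Li(x) ≈ -16.06.

Direct count of primes ≤ 9650 gives π(9650) = 1192. Numerical evaluation of the logarithmic integral gives Li(9650) ≈ 1208.06. The difference π(x) − Li(x) ≈ -16.06 is typically negative for small/moderate x (Li(x) overestimates), though Littlewood's theorem shows this sign changes infinitely often.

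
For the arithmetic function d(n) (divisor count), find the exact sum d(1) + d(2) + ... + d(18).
Σ_{n ≤ 18} d(n) = 58

Compute d(n) for each 1 ≤ n ≤ 18: d(1) = 1, d(2) = 2, d(3) = 2, d(4) = 3, d(5) = 2, d(6) = 4, d(7) = 2, d(8) = 4, d(9) = 3, d(10) = 4, d(11) = 2, d(12) = 6, d(13) = 2, d(14) = 4, d(15) = 4, d(16) = 5, d(17) = 2, d(18) = 6. Summing all 18 values: 58. (Dirichlet's divisor formula: Σ_{n ≤ x} d(n) = x ln(x) + (2γ − 1) x + O(√x). For x = 18, the asymptotic estimate is ≈ 54.81.)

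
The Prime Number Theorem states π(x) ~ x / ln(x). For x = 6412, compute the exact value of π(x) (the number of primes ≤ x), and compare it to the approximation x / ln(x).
π(6412) = 834;  x/ln(x) ≈ 731.47;  relative error ≈ 12.29%.

Directly count primes up to 6412: π(6412) = 834. The PNT approximation gives 6412/ln(6412) ≈ 6412/8.76593 ≈ 731.47. Relative error (π(x) − x/ln(x)) / π(x) ≈ 12.29%; the approximation is known to undercount slightly (Li(x) is a better estimate).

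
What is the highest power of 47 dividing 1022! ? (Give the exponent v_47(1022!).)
v_47(1022!) = 21

Legendre's formula: v_p(n!) = Σ_{k ≥ 1} ⌊n / p^k⌋. For p = 47, n = 1022, the terms are:
  ⌊1022/47^1⌋ = ⌊1022/47⌋ = 21
(the next term ⌊1022/47^2⌋ = 0, terminating the sum). Summing: v_47(1022!) = 21 = 21.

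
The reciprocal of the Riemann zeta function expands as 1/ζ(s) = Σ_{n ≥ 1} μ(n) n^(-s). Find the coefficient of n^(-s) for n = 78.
μ(78) = -1

Factor n = 78 = 2 · 3 · 13. μ(n) = 0 if any exponent ≥ 2 (not squarefree); otherwise μ(n) = (−1)^{ω(n)} where ω(n) is the number of distinct prime factors. Applying: μ(78) = -1.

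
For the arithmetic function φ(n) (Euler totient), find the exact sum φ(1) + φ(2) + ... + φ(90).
Σ_{n ≤ 90} φ(n) = 2480

Compute φ(n) for each 1 ≤ n ≤ 90: φ(1) = 1, φ(2) = 1, φ(3) = 2, φ(4) = 2, φ(5) = 4, φ(6) = 2, φ(7) = 6, φ(8) = 4, φ(9) = 6, φ(10) = 4, φ(11) = 10, φ(12) = 4, φ(13) = 12, φ(14) = 6, φ(15) = 8, φ(16) = 8, φ(17) = 16, φ(18) = 6, φ(19) = 18, φ(20) = 8, φ(21) = 12, φ(22) = 10, φ(23) = 22, φ(24) = 8, φ(25) = 20, φ(26) = 12, φ(27) = 18, φ(28) = 12, φ(29) = 28, φ(30) = 8, φ(31) = 30, φ(32) = 16, φ(33) = 20, φ(34) = 16, φ(35) = 24, φ(36) = 12, φ(37) = 36, φ(38) = 18, φ(39) = 24, φ(40) = 16, φ(41) = 40, φ(42) = 12, φ(43) = 42, φ(44) = 20, φ(45) = 24, φ(46) = 22, φ(47) = 46, φ(48) = 16, φ(49) = 42, φ(50) = 20, φ(51) = 32, φ(52) = 24, φ(53) = 52, φ(54) = 18, φ(55) = 40, φ(56) = 24, φ(57) = 36, φ(58) = 28, φ(59) = 58, φ(60) = 16, φ(61) = 60, φ(62) = 30, φ(63) = 36, φ(64) = 32, φ(65) = 48, φ(66) = 20, φ(67) = 66, φ(68) = 32, φ(69) = 44, φ(70) = 24, φ(71) = 70, φ(72) = 24, φ(73) = 72, φ(74) = 36, φ(75) = 40, φ(76) = 36, φ(77) = 60, φ(78) = 24, φ(79) = 78, φ(80) = 32, φ(81) = 54, φ(82) = 40, φ(83) = 82, φ(84) = 24, φ(85) = 64, φ(86) = 42, φ(87) = 56, φ(88) = 40, φ(89) = 88, φ(90) = 24. Summing all 90 values: 2480. (Average order: Σ_{n ≤ x} φ(n) ~ (3/π²) x². For x = 90, (3/π²)·90² ≈ 2462.10.)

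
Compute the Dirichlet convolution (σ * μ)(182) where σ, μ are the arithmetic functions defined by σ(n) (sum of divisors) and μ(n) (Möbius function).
(σ * μ)(182) = 182

Divisors of 182: [1, 2, 7, 13, 14, 26, 91, 182]. For each d | 182:
  d = 1: σ(1) · μ(182/1) = 1 · -1 = -1
  d = 2: σ(2) · μ(182/2) = 3 · 1 = 3
  d = 7: σ(7) · μ(182/7) = 8 · 1 = 8
  d = 13: σ(13) · μ(182/13) = 14 · 1 = 14
  d = 14: σ(14) · μ(182/14) = 24 · -1 = -24
  d = 26: σ(26) · μ(182/26) = 42 · -1 = -42
  d = 91: σ(91) · μ(182/91) = 112 · -1 = -112
  d = 182: σ(182) · μ(182/182) = 336 · 1 = 336
Summing: (σ * μ)(182) = -1 + 3 + 8 + 14 + -24 + -42 + -112 + 336 = 182.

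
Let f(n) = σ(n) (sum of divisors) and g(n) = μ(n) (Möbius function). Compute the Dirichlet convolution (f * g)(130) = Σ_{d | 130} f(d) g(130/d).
(σ * μ)(130) = 130

Divisors of 130: [1, 2, 5, 10, 13, 26, 65, 130]. For each d | 130:
  d = 1: σ(1) · μ(130/1) = 1 · -1 = -1
  d = 2: σ(2) · μ(130/2) = 3 · 1 = 3
  d = 5: σ(5) · μ(130/5) = 6 · 1 = 6
  d = 10: σ(10) · μ(130/10) = 18 · -1 = -18
  d = 13: σ(13) · μ(130/13) = 14 · 1 = 14
  d = 26: σ(26) · μ(130/26) = 42 · -1 = -42
  d = 65: σ(65) · μ(130/65) = 84 · -1 = -84
  d = 130: σ(130) · μ(130/130) = 252 · 1 = 252
Summing: (σ * μ)(130) = -1 + 3 + 6 + -18 + 14 + -42 + -84 + 252 = 130.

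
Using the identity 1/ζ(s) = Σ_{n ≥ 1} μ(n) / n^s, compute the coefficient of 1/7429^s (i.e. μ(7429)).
μ(7429) = -1

Factor n = 7429 = 17 · 19 · 23. μ(n) = 0 if any exponent ≥ 2 (not squarefree); otherwise μ(n) = (−1)^{ω(n)} where ω(n) is the number of distinct prime factors. Applying: μ(7429) = -1.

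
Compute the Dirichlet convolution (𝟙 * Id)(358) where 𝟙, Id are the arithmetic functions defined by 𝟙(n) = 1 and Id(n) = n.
(𝟙 * Id)(358) = 540

Divisors of 358: [1, 2, 179, 358]. For each d | 358:
  d = 1: 𝟙(1) · Id(358/1) = 1 · 358 = 358
  d = 2: 𝟙(2) · Id(358/2) = 1 · 179 = 179
  d = 179: 𝟙(179) · Id(358/179) = 1 · 2 = 2
  d = 358: 𝟙(358) · Id(358/358) = 1 · 1 = 1
Summing: (𝟙 * Id)(358) = 358 + 179 + 2 + 1 = 540.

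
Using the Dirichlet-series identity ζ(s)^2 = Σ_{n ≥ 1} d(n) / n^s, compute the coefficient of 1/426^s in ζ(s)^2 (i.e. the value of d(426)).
d(426) = 8

ζ(s)^2 = (Σ 1/m^s)(Σ 1/k^s). The coefficient of 1/n^s in the product is the number of ordered pairs (m, k) with mk = n, which equals d(n). For n = 426, divisors are [1, 2, 3, 6, 71, 142, 213, 426], so d(426) = 8.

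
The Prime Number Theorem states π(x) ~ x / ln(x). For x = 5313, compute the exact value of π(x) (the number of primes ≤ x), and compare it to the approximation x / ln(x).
π(5313) = 704;  x/ln(x) ≈ 619.38;  relative error ≈ 12.02%.

Directly count primes up to 5313: π(5313) = 704. The PNT approximation gives 5313/ln(5313) ≈ 5313/8.57791 ≈ 619.38. Relative error (π(x) − x/ln(x)) / π(x) ≈ 12.02%; the approximation is known to undercount slightly (Li(x) is a better estimate).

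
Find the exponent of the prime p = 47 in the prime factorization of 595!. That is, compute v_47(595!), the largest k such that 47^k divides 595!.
v_47(595!) = 12

Legendre's formula: v_p(n!) = Σ_{k ≥ 1} ⌊n / p^k⌋. For p = 47, n = 595, the terms are:
  ⌊595/47^1⌋ = ⌊595/47⌋ = 12
(the next term ⌊595/47^2⌋ = 0, terminating the sum). Summing: v_47(595!) = 12 = 12.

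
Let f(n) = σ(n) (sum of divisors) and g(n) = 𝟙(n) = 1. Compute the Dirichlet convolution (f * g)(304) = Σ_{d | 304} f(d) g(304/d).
(σ * 𝟙)(304) = 1197

Divisors of 304: [1, 2, 4, 8, 16, 19, 38, 76, 152, 304]. For each d | 304:
  d = 1: σ(1) · 𝟙(304/1) = 1 · 1 = 1
  d = 2: σ(2) · 𝟙(304/2) = 3 · 1 = 3
  d = 4: σ(4) · 𝟙(304/4) = 7 · 1 = 7
  d = 8: σ(8) · 𝟙(304/8) = 15 · 1 = 15
  d = 16: σ(16) · 𝟙(304/16) = 31 · 1 = 31
  d = 19: σ(19) · 𝟙(304/19) = 20 · 1 = 20
  d = 38: σ(38) · 𝟙(304/38) = 60 · 1 = 60
  d = 76: σ(76) · 𝟙(304/76) = 140 · 1 = 140
  d = 152: σ(152) · 𝟙(304/152) = 300 · 1 = 300
  d = 304: σ(304) · 𝟙(304/304) = 620 · 1 = 620
Summing: (σ * 𝟙)(304) = 1 + 3 + 7 + 15 + 31 + 20 + 60 + 140 + 300 + 620 = 1197.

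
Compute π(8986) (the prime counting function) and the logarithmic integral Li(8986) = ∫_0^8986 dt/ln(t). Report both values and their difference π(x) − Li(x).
π(8986) = 1116;  Li(8986) ≈ 1135.41;  π(x) − Li(x) ≈ -19.41.

Direct count of primes ≤ 8986 gives π(8986) = 1116. Numerical evaluation of the logarithmic integral gives Li(8986) ≈ 1135.41. The difference π(x) − Li(x) ≈ -19.41 is typically negative for small/moderate x (Li(x) overestimates), though Littlewood's theorem shows this sign changes infinitely often.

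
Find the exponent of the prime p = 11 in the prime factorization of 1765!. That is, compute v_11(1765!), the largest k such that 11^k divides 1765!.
v_11(1765!) = 175

Legendre's formula: v_p(n!) = Σ_{k ≥ 1} ⌊n / p^k⌋. For p = 11, n = 1765, the terms are:
  ⌊1765/11^1⌋ = ⌊1765/11⌋ = 160
  ⌊1765/11^2⌋ = ⌊1765/121⌋ = 14
  ⌊1765/11^3⌋ = ⌊1765/1331⌋ = 1
(the next term ⌊1765/11^4⌋ = 0, terminating the sum). Summing: v_11(1765!) = 160 + 14 + 1 = 175.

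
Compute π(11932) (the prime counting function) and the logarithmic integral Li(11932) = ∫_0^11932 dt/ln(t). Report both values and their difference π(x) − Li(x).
π(11932) = 1429;  Li(11932) ≈ 1453.86;  π(x) − Li(x) ≈ -24.86.

Direct count of primes ≤ 11932 gives π(11932) = 1429. Numerical evaluation of the logarithmic integral gives Li(11932) ≈ 1453.86. The difference π(x) − Li(x) ≈ -24.86 is typically negative for small/moderate x (Li(x) overestimates), though Littlewood's theorem shows this sign changes infinitely often.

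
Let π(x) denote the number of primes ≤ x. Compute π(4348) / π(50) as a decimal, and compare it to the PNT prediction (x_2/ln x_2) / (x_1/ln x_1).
π(4348)/π(50) = 593/15 ≈ 39.5333;  PNT prediction ≈ 40.6077.

π(50) = 15 and π(4348) = 593, so π(4348)/π(50) ≈ 39.5333. The PNT-predicted ratio is (4348/ln(4348)) / (50/ln(50)) ≈ 40.6077. The two agree to within a few percent, as expected.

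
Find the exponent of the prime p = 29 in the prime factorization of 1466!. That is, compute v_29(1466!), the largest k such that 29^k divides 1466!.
v_29(1466!) = 51

Legendre's formula: v_p(n!) = Σ_{k ≥ 1} ⌊n / p^k⌋. For p = 29, n = 1466, the terms are:
  ⌊1466/29^1⌋ = ⌊1466/29⌋ = 50
  ⌊1466/29^2⌋ = ⌊1466/841⌋ = 1
(the next term ⌊1466/29^3⌋ = 0, terminating the sum). Summing: v_29(1466!) = 50 + 1 = 51.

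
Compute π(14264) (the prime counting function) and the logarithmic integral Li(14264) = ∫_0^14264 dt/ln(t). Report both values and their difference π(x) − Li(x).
π(14264) = 1675;  Li(14264) ≈ 1699.88;  π(x) − Li(x) ≈ -24.88.

Direct count of primes ≤ 14264 gives π(14264) = 1675. Numerical evaluation of the logarithmic integral gives Li(14264) ≈ 1699.88. The difference π(x) − Li(x) ≈ -24.88 is typically negative for small/moderate x (Li(x) overestimates), though Littlewood's theorem shows this sign changes infinitely often.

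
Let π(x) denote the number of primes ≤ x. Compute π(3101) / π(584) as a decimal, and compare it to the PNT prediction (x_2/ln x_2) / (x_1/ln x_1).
π(3101)/π(584) = 442/106 ≈ 4.1698;  PNT prediction ≈ 4.2072.

π(584) = 106 and π(3101) = 442, so π(3101)/π(584) ≈ 4.1698. The PNT-predicted ratio is (3101/ln(3101)) / (584/ln(584)) ≈ 4.2072. The two agree to within a few percent, as expected.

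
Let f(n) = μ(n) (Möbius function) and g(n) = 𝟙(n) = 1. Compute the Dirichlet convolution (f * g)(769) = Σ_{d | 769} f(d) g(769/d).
(μ * 𝟙)(769) = 0

Divisors of 769: [1, 769]. For each d | 769:
  d = 1: μ(1) · 𝟙(769/1) = 1 · 1 = 1
  d = 769: μ(769) · 𝟙(769/769) = -1 · 1 = -1
Summing: (μ * 𝟙)(769) = 1 + -1 = 0.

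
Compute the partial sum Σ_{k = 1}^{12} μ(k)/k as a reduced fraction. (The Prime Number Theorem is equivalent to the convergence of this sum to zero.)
Σ μ(k)/k = -1/2310

Values of μ(k) for 1 ≤ k ≤ 12: μ(1) = 1, μ(2) = -1, μ(3) = -1, μ(5) = -1, μ(6) = 1, μ(7) = -1, μ(10) = 1, μ(11) = -1, with μ = 0 on non-squarefree integers. Summing μ(k)/k for k where μ(k) ≠ 0 gives -1/2310 ≈ -0.0004. (PNT ⟺ this sum → 0 as n → ∞.)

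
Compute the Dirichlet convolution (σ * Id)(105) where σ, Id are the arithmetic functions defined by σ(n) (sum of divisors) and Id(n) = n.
(σ * Id)(105) = 1155

Divisors of 105: [1, 3, 5, 7, 15, 21, 35, 105]. For each d | 105:
  d = 1: σ(1) · Id(105/1) = 1 · 105 = 105
  d = 3: σ(3) · Id(105/3) = 4 · 35 = 140
  d = 5: σ(5) · Id(105/5) = 6 · 21 = 126
  d = 7: σ(7) · Id(105/7) = 8 · 15 = 120
  d = 15: σ(15) · Id(105/15) = 24 · 7 = 168
  d = 21: σ(21) · Id(105/21) = 32 · 5 = 160
  d = 35: σ(35) · Id(105/35) = 48 · 3 = 144
  d = 105: σ(105) · Id(105/105) = 192 · 1 = 192
Summing: (σ * Id)(105) = 105 + 140 + 126 + 120 + 168 + 160 + 144 + 192 = 1155.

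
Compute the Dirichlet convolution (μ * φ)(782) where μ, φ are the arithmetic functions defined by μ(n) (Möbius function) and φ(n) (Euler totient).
(μ * φ)(782) = 0

Divisors of 782: [1, 2, 17, 23, 34, 46, 391, 782]. For each d | 782:
  d = 1: μ(1) · φ(782/1) = 1 · 352 = 352
  d = 2: μ(2) · φ(782/2) = -1 · 352 = -352
  d = 17: μ(17) · φ(782/17) = -1 · 22 = -22
  d = 23: μ(23) · φ(782/23) = -1 · 16 = -16
  d = 34: μ(34) · φ(782/34) = 1 · 22 = 22
  d = 46: μ(46) · φ(782/46) = 1 · 16 = 16
  d = 391: μ(391) · φ(782/391) = 1 · 1 = 1
  d = 782: μ(782) · φ(782/782) = -1 · 1 = -1
Summing: (μ * φ)(782) = 352 + -352 + -22 + -16 + 22 + 16 + 1 + -1 = 0.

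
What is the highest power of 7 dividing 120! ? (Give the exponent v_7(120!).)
v_7(120!) = 19

Legendre's formula: v_p(n!) = Σ_{k ≥ 1} ⌊n / p^k⌋. For p = 7, n = 120, the terms are:
  ⌊120/7^1⌋ = ⌊120/7⌋ = 17
  ⌊120/7^2⌋ = ⌊120/49⌋ = 2
(the next term ⌊120/7^3⌋ = 0, terminating the sum). Summing: v_7(120!) = 17 + 2 = 19.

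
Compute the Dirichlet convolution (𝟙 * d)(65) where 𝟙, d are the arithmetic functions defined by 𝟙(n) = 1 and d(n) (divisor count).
(𝟙 * d)(65) = 9

Divisors of 65: [1, 5, 13, 65]. For each d | 65:
  d = 1: 𝟙(1) · d(65/1) = 1 · 4 = 4
  d = 5: 𝟙(5) · d(65/5) = 1 · 2 = 2
  d = 13: 𝟙(13) · d(65/13) = 1 · 2 = 2
  d = 65: 𝟙(65) · d(65/65) = 1 · 1 = 1
Summing: (𝟙 * d)(65) = 4 + 2 + 2 + 1 = 9.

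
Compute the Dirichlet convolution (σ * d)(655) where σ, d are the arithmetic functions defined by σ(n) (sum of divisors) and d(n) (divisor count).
(σ * d)(655) = 1072

Divisors of 655: [1, 5, 131, 655]. For each d | 655:
  d = 1: σ(1) · d(655/1) = 1 · 4 = 4
  d = 5: σ(5) · d(655/5) = 6 · 2 = 12
  d = 131: σ(131) · d(655/131) = 132 · 2 = 264
  d = 655: σ(655) · d(655/655) = 792 · 1 = 792
Summing: (σ * d)(655) = 4 + 12 + 264 + 792 = 1072.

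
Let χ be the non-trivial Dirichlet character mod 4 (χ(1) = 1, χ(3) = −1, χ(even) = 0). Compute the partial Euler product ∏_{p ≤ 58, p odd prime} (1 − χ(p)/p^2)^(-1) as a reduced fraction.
∏ = 6080498115610191266973991/6635764829241999360000000

The odd primes p ≤ 58 are [3, 5, 7, 11, 13, 17, 19, 23, 29, 31, 37, 41, 43, 47, 53]. For each, χ(p) = 1 if p ≡ 1 mod 4, χ(p) = −1 if p ≡ 3 mod 4. Taking (1 − χ(p)/p^2)^(-1) = p^2/(p^2 − χ(p)): (1 − (-1)/3^2)^(-1) · (1 − (1)/5^2)^(-1) · (1 − (-1)/7^2)^(-1) · (1 − (-1)/11^2)^(-1) · (1 − (1)/13^2)^(-1) · (1 − (1)/17^2)^(-1) · (1 − (-1)/19^2)^(-1) · (1 − (-1)/23^2)^(-1) · (1 − (1)/29^2)^(-1) · (1 − (-1)/31^2)^(-1) · (1 − (1)/37^2)^(-1) · (1 − (1)/41^2)^(-1) · (1 − (-1)/43^2)^(-1) · (1 − (-1)/47^2)^(-1) · (1 − (1)/53^2)^(-1) = 6080498115610191266973991/6635764829241999360000000.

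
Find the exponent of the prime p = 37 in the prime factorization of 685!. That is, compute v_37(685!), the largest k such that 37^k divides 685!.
v_37(685!) = 18

Legendre's formula: v_p(n!) = Σ_{k ≥ 1} ⌊n / p^k⌋. For p = 37, n = 685, the terms are:
  ⌊685/37^1⌋ = ⌊685/37⌋ = 18
(the next term ⌊685/37^2⌋ = 0, terminating the sum). Summing: v_37(685!) = 18 = 18.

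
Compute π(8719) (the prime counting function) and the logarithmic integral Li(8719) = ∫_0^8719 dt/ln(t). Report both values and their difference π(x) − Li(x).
π(8719) = 1087;  Li(8719) ≈ 1106.03;  π(x) − Li(x) ≈ -19.03.

Direct count of primes ≤ 8719 gives π(8719) = 1087. Numerical evaluation of the logarithmic integral gives Li(8719) ≈ 1106.03. The difference π(x) − Li(x) ≈ -19.03 is typically negative for small/moderate x (Li(x) overestimates), though Littlewood's theorem shows this sign changes infinitely often.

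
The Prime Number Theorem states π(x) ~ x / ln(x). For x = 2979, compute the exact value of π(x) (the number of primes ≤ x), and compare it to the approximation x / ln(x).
π(2979) = 429;  x/ln(x) ≈ 372.41;  relative error ≈ 13.19%.

Directly count primes up to 2979: π(2979) = 429. The PNT approximation gives 2979/ln(2979) ≈ 2979/7.99934 ≈ 372.41. Relative error (π(x) − x/ln(x)) / π(x) ≈ 13.19%; the approximation is known to undercount slightly (Li(x) is a better estimate).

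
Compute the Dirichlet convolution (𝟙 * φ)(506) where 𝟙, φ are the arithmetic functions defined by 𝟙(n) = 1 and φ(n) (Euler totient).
(𝟙 * φ)(506) = 506

Divisors of 506: [1, 2, 11, 22, 23, 46, 253, 506]. For each d | 506:
  d = 1: 𝟙(1) · φ(506/1) = 1 · 220 = 220
  d = 2: 𝟙(2) · φ(506/2) = 1 · 220 = 220
  d = 11: 𝟙(11) · φ(506/11) = 1 · 22 = 22
  d = 22: 𝟙(22) · φ(506/22) = 1 · 22 = 22
  d = 23: 𝟙(23) · φ(506/23) = 1 · 10 = 10
  d = 46: 𝟙(46) · φ(506/46) = 1 · 10 = 10
  d = 253: 𝟙(253) · φ(506/253) = 1 · 1 = 1
  d = 506: 𝟙(506) · φ(506/506) = 1 · 1 = 1
Summing: (𝟙 * φ)(506) = 220 + 220 + 22 + 22 + 10 + 10 + 1 + 1 = 506.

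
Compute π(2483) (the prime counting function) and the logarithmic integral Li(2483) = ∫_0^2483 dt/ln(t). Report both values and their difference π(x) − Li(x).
π(2483) = 367;  Li(2483) ≈ 377.44;  π(x) − Li(x) ≈ -10.44.

Direct count of primes ≤ 2483 gives π(2483) = 367. Numerical evaluation of the logarithmic integral gives Li(2483) ≈ 377.44. The difference π(x) − Li(x) ≈ -10.44 is typically negative for small/moderate x (Li(x) overestimates), though Littlewood's theorem shows this sign changes infinitely often.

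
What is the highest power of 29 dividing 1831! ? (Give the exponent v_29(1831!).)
v_29(1831!) = 65

Legendre's formula: v_p(n!) = Σ_{k ≥ 1} ⌊n / p^k⌋. For p = 29, n = 1831, the terms are:
  ⌊1831/29^1⌋ = ⌊1831/29⌋ = 63
  ⌊1831/29^2⌋ = ⌊1831/841⌋ = 2
(the next term ⌊1831/29^3⌋ = 0, terminating the sum). Summing: v_29(1831!) = 63 + 2 = 65.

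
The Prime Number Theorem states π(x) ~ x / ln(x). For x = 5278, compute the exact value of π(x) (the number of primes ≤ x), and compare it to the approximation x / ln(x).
π(5278) = 699;  x/ln(x) ≈ 615.78;  relative error ≈ 11.91%.

Directly count primes up to 5278: π(5278) = 699. The PNT approximation gives 5278/ln(5278) ≈ 5278/8.57130 ≈ 615.78. Relative error (π(x) − x/ln(x)) / π(x) ≈ 11.91%; the approximation is known to undercount slightly (Li(x) is a better estimate).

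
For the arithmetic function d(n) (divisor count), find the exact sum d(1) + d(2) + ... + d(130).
Σ_{n ≤ 130} d(n) = 657

Compute d(n) for each 1 ≤ n ≤ 130: d(1) = 1, d(2) = 2, d(3) = 2, d(4) = 3, d(5) = 2, d(6) = 4, d(7) = 2, d(8) = 4, d(9) = 3, d(10) = 4, d(11) = 2, d(12) = 6, d(13) = 2, d(14) = 4, d(15) = 4, d(16) = 5, d(17) = 2, d(18) = 6, d(19) = 2, d(20) = 6, d(21) = 4, d(22) = 4, d(23) = 2, d(24) = 8, d(25) = 3, d(26) = 4, d(27) = 4, d(28) = 6, d(29) = 2, d(30) = 8, d(31) = 2, d(32) = 6, d(33) = 4, d(34) = 4, d(35) = 4, d(36) = 9, d(37) = 2, d(38) = 4, d(39) = 4, d(40) = 8, d(41) = 2, d(42) = 8, d(43) = 2, d(44) = 6, d(45) = 6, d(46) = 4, d(47) = 2, d(48) = 10, d(49) = 3, d(50) = 6, d(51) = 4, d(52) = 6, d(53) = 2, d(54) = 8, d(55) = 4, d(56) = 8, d(57) = 4, d(58) = 4, d(59) = 2, d(60) = 12, d(61) = 2, d(62) = 4, d(63) = 6, d(64) = 7, d(65) = 4, d(66) = 8, d(67) = 2, d(68) = 6, d(69) = 4, d(70) = 8, d(71) = 2, d(72) = 12, d(73) = 2, d(74) = 4, d(75) = 6, d(76) = 6, d(77) = 4, d(78) = 8, d(79) = 2, d(80) = 10, d(81) = 5, d(82) = 4, d(83) = 2, d(84) = 12, d(85) = 4, d(86) = 4, d(87) = 4, d(88) = 8, d(89) = 2, d(90) = 12, d(91) = 4, d(92) = 6, d(93) = 4, d(94) = 4, d(95) = 4, d(96) = 12, d(97) = 2, d(98) = 6, d(99) = 6, d(100) = 9, d(101) = 2, d(102) = 8, d(103) = 2, d(104) = 8, d(105) = 8, d(106) = 4, d(107) = 2, d(108) = 12, d(109) = 2, d(110) = 8, d(111) = 4, d(112) = 10, d(113) = 2, d(114) = 8, d(115) = 4, d(116) = 6, d(117) = 6, d(118) = 4, d(119) = 4, d(120) = 16, d(121) = 3, d(122) = 4, d(123) = 4, d(124) = 6, d(125) = 4, d(126) = 12, d(127) = 2, d(128) = 8, d(129) = 4, d(130) = 8. Summing all 130 values: 657. (Dirichlet's divisor formula: Σ_{n ≤ x} d(n) = x ln(x) + (2γ − 1) x + O(√x). For x = 130, the asymptotic estimate is ≈ 652.86.)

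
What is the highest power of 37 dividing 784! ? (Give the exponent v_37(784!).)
v_37(784!) = 21

Legendre's formula: v_p(n!) = Σ_{k ≥ 1} ⌊n / p^k⌋. For p = 37, n = 784, the terms are:
  ⌊784/37^1⌋ = ⌊784/37⌋ = 21
(the next term ⌊784/37^2⌋ = 0, terminating the sum). Summing: v_37(784!) = 21 = 21.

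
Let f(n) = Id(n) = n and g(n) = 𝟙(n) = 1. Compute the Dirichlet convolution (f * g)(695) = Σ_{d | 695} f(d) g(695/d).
(Id * 𝟙)(695) = 840

Divisors of 695: [1, 5, 139, 695]. For each d | 695:
  d = 1: Id(1) · 𝟙(695/1) = 1 · 1 = 1
  d = 5: Id(5) · 𝟙(695/5) = 5 · 1 = 5
  d = 139: Id(139) · 𝟙(695/139) = 139 · 1 = 139
  d = 695: Id(695) · 𝟙(695/695) = 695 · 1 = 695
Summing: (Id * 𝟙)(695) = 1 + 5 + 139 + 695 = 840.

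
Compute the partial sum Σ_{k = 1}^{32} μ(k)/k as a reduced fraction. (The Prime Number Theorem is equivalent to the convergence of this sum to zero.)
Σ μ(k)/k = -4193929329/66853496710

Values of μ(k) for 1 ≤ k ≤ 32: μ(1) = 1, μ(2) = -1, μ(3) = -1, μ(5) = -1, μ(6) = 1, μ(7) = -1, μ(10) = 1, μ(11) = -1, μ(13) = -1, μ(14) = 1, μ(15) = 1, μ(17) = -1, μ(19) = -1, μ(21) = 1, μ(22) = 1, μ(23) = -1, μ(26) = 1, μ(29) = -1, μ(30) = -1, μ(31) = -1, with μ = 0 on non-squarefree integers. Summing μ(k)/k for k where μ(k) ≠ 0 gives -4193929329/66853496710 ≈ -0.0627. (PNT ⟺ this sum → 0 as n → ∞.)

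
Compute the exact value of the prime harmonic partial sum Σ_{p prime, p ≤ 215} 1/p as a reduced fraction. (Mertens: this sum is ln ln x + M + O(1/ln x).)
Σ 1/p = 3215488142498485484492183158345029261034221047849345857469577412562094716564064084247/1645783550795210387735581011435590727981167322669649249414629852197255934130751870910

π(215) = 47, so the primes ≤ 215 are [2, 3, 5, 7, 11, 13, 17, 19, 23, 29, 31, 37, 41, 43, 47, 53, 59, 61, 67, 71, 73, 79, 83, 89, 97, 101, 103, 107, 109, 113, 127, 131, 137, 139, 149, 151, 157, 163, 167, 173, 179, 181, 191, 193, 197, 199, 211]. Summing 1/p over these primes: 3215488142498485484492183158345029261034221047849345857469577412562094716564064084247/1645783550795210387735581011435590727981167322669649249414629852197255934130751870910 ≈ 1.9538. Mertens estimate ln ln(215) + 0.2615 ≈ 1.9424.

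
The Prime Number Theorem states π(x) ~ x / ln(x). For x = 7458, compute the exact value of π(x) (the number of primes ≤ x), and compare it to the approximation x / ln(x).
π(7458) = 944;  x/ln(x) ≈ 836.38;  relative error ≈ 11.40%.

Directly count primes up to 7458: π(7458) = 944. The PNT approximation gives 7458/ln(7458) ≈ 7458/8.91704 ≈ 836.38. Relative error (π(x) − x/ln(x)) / π(x) ≈ 11.40%; the approximation is known to undercount slightly (Li(x) is a better estimate).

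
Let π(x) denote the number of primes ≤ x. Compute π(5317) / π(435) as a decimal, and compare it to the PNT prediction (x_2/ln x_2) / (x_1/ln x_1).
π(5317)/π(435) = 704/84 ≈ 8.3810;  PNT prediction ≈ 8.6562.

π(435) = 84 and π(5317) = 704, so π(5317)/π(435) ≈ 8.3810. The PNT-predicted ratio is (5317/ln(5317)) / (435/ln(435)) ≈ 8.6562. The two agree to within a few percent, as expected.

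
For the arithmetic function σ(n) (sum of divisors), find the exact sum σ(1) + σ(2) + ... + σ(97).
Σ_{n ≤ 97} σ(n) = 7755

Compute σ(n) for each 1 ≤ n ≤ 97: σ(1) = 1, σ(2) = 3, σ(3) = 4, σ(4) = 7, σ(5) = 6, σ(6) = 12, σ(7) = 8, σ(8) = 15, σ(9) = 13, σ(10) = 18, σ(11) = 12, σ(12) = 28, σ(13) = 14, σ(14) = 24, σ(15) = 24, σ(16) = 31, σ(17) = 18, σ(18) = 39, σ(19) = 20, σ(20) = 42, σ(21) = 32, σ(22) = 36, σ(23) = 24, σ(24) = 60, σ(25) = 31, σ(26) = 42, σ(27) = 40, σ(28) = 56, σ(29) = 30, σ(30) = 72, σ(31) = 32, σ(32) = 63, σ(33) = 48, σ(34) = 54, σ(35) = 48, σ(36) = 91, σ(37) = 38, σ(38) = 60, σ(39) = 56, σ(40) = 90, σ(41) = 42, σ(42) = 96, σ(43) = 44, σ(44) = 84, σ(45) = 78, σ(46) = 72, σ(47) = 48, σ(48) = 124, σ(49) = 57, σ(50) = 93, σ(51) = 72, σ(52) = 98, σ(53) = 54, σ(54) = 120, σ(55) = 72, σ(56) = 120, σ(57) = 80, σ(58) = 90, σ(59) = 60, σ(60) = 168, σ(61) = 62, σ(62) = 96, σ(63) = 104, σ(64) = 127, σ(65) = 84, σ(66) = 144, σ(67) = 68, σ(68) = 126, σ(69) = 96, σ(70) = 144, σ(71) = 72, σ(72) = 195, σ(73) = 74, σ(74) = 114, σ(75) = 124, σ(76) = 140, σ(77) = 96, σ(78) = 168, σ(79) = 80, σ(80) = 186, σ(81) = 121, σ(82) = 126, σ(83) = 84, σ(84) = 224, σ(85) = 108, σ(86) = 132, σ(87) = 120, σ(88) = 180, σ(89) = 90, σ(90) = 234, σ(91) = 112, σ(92) = 168, σ(93) = 128, σ(94) = 144, σ(95) = 120, σ(96) = 252, σ(97) = 98. Summing all 97 values: 7755. (Average order: Σ_{n ≤ x} σ(n) ~ (π²/12) x². For x = 97, (π²/12)·97² ≈ 7738.59.)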